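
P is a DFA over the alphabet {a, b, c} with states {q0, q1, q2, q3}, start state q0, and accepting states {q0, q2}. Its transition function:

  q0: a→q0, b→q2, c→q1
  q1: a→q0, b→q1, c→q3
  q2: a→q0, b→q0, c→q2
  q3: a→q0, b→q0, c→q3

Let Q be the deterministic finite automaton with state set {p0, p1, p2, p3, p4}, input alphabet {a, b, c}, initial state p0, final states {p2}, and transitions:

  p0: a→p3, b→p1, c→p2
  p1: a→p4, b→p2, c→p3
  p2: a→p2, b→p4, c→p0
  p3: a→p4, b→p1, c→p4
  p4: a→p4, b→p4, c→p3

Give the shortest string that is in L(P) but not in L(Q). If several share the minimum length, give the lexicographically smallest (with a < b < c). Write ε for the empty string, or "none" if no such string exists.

ε

The empty string ε is accepted by P but not by Q.
Since ε is the unique shortest string, it is the required witness.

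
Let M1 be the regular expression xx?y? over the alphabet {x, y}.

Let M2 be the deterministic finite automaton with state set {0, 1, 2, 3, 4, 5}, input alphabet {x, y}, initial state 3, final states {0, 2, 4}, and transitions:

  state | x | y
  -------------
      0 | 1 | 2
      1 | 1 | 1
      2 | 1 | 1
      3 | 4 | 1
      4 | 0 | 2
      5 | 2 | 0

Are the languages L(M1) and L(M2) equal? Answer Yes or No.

Converting the expression M1 to a DFA (subset construction, then merging equivalent states) gives the minimal DFA with states {r0, r1, r2, r3, r4}, start state r0, accepting states {r1, r3, r4} and transitions r0: x→r1, y→r2; r1: x→r3, y→r4; r2: x→r2, y→r2; r3: x→r2, y→r4; r4: x→r2, y→r2.
Exploring the product automaton M1 × M2 from the start pair (r0, 3), following both machines on each input symbol, reaches 5 state pairs: (r0, 3), (r1, 4), (r2, 1), (r3, 0), (r4, 2).
M1 accepts in {r1, r3, r4} and M2 accepts in {0, 2, 4}. In every reachable pair the two components are either both accepting — (r1, 4), (r3, 0), (r4, 2) — or both non-accepting, so no string is accepted by exactly one of the machines: L(M1) \ L(M2) and L(M2) \ L(M1) are both empty.
Hence every string is accepted by M1 iff it is accepted by M2, and the two languages coincide.

Yes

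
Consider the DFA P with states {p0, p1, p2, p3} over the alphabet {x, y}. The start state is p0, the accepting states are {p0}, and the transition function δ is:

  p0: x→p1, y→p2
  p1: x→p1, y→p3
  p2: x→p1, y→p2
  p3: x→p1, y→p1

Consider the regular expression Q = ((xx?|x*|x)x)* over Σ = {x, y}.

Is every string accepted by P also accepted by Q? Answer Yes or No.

Converting the expression Q to a DFA (subset construction, then merging equivalent states) gives the minimal DFA with states {q0, q1}, start state q0, accepting states {q0} and transitions q0: x→q0, y→q1; q1: x→q1, y→q1.
Exploring the product automaton P × Q from the start pair (p0, q0), following both machines on each input symbol, reaches 5 state pairs: (p0, q0), (p1, q0), (p2, q1), (p3, q1), (p1, q1).
P accepts in {p0} and Q accepts in {q0}. The reachable pairs whose P-component is accepting are (p0, q0); in each of them the Q-component is accepting too, so the product for L(P) \ L(Q) (P-component accepting, Q-component rejecting) has no reachable accepting pair and the difference is empty.
Hence every string in L(P) is also in L(Q).

Yes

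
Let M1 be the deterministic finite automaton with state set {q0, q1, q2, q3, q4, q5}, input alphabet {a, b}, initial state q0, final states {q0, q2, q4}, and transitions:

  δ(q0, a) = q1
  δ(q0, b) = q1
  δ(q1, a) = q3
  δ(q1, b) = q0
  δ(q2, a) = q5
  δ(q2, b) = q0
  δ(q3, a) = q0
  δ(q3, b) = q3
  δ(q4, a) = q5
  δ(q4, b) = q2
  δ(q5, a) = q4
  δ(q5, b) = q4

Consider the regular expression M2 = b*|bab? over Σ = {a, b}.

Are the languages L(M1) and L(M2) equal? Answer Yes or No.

The string ab is accepted by M1 but rejected by M2.
So L(M1) ≠ L(M2).

No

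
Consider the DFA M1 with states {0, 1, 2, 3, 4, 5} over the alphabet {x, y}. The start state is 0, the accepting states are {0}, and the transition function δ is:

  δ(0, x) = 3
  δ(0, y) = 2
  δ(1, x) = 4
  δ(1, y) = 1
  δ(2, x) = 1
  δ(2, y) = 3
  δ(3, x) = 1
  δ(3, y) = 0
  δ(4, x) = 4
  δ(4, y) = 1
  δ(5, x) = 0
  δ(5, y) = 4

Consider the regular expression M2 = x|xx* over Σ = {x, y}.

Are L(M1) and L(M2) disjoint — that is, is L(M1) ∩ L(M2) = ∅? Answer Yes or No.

Yes

Converting the expression M2 to a DFA (subset construction, then merging equivalent states) gives the minimal DFA with states {r0, r1, r2}, start state r0, accepting states {r1} and transitions r0: x→r1, y→r2; r1: x→r1, y→r2; r2: x→r2, y→r2.
Exploring the product automaton M1 × M2 from the start pair (0, r0), following both machines on each input symbol, reaches 9 state pairs: (0, r0), (3, r1), (2, r2), (1, r1), (0, r2), (1, r2), (3, r2), (4, r1), (4, r2).
M1 accepts in {0} and M2 accepts in {r1}; no reachable pair has both components accepting, so no string drives both machines to acceptance simultaneously and L(M1) ∩ L(M2) = ∅.
So no string is accepted by both, and the intersection is empty.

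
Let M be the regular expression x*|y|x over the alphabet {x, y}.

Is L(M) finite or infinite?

The expression contains a Kleene star applied to a subexpression that matches at least one nonempty string, so it matches strings of unbounded length.
Hence L(M) is infinite.

infinite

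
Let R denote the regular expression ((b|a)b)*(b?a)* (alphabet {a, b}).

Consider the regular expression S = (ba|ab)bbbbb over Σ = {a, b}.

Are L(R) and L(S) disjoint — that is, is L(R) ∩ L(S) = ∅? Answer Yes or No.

Yes

Converting the expression R to a DFA (subset construction, then merging equivalent states) gives the minimal DFA with states {r0, r1, r2, r3, r4, r5}, start state r0, accepting states {r0, r1, r3} and transitions r0: a→r1, b→r2; r1: a→r3, b→r0; r2: a→r3, b→r0; r3: a→r3, b→r4; r4: a→r3, b→r5; r5: a→r5, b→r5.
Converting the expression S to a DFA (subset construction, then merging equivalent states) gives the minimal DFA with states {s0, s1, s2, s3, s4, s5, s6, s7, s8, s9}, start state s0, accepting states {s9} and transitions s0: a→s1, b→s2; s1: a→s3, b→s4; s2: a→s4, b→s3; s3: a→s3, b→s3; s4: a→s3, b→s5; s5: a→s3, b→s6; s6: a→s3, b→s7; s7: a→s3, b→s8; s8: a→s3, b→s9; s9: a→s3, b→s3.
Exploring the product automaton R × S from the start pair (r0, s0), following both machines on each input symbol, reaches 21 state pairs: (r0, s0), (r1, s1), (r2, s2), (r3, s3), (r0, s4), (r3, s4), (r0, s3), (r4, s3), (r1, s3), (r2, s5), (r4, s5), (r2, s3), (r5, s3), (r0, s6), (r5, s6), (r2, s7), (r5, s7), (r0, s8), (r5, s8), (r2, s9), (r5, s9).
R accepts in {r0, r1, r3} and S accepts in {s9}; no reachable pair has both components accepting, so no string drives both machines to acceptance simultaneously and L(R) ∩ L(S) = ∅.
So no string is accepted by both, and the intersection is empty.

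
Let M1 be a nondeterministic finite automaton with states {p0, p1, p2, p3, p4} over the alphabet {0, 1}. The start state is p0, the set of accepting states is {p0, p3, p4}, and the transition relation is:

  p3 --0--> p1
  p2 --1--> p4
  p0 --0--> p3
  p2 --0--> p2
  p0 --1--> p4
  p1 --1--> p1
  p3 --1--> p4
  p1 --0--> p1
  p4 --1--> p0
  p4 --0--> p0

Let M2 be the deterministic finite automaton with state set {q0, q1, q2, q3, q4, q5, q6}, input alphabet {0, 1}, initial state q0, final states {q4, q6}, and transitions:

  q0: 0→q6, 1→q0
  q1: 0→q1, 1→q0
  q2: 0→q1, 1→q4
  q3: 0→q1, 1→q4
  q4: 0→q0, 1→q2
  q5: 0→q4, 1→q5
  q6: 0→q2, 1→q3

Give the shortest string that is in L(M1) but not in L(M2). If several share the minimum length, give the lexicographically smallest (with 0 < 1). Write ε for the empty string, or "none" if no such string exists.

ε

The empty string ε is accepted by M1 but not by M2.
Since ε is the unique shortest string, it is the required witness.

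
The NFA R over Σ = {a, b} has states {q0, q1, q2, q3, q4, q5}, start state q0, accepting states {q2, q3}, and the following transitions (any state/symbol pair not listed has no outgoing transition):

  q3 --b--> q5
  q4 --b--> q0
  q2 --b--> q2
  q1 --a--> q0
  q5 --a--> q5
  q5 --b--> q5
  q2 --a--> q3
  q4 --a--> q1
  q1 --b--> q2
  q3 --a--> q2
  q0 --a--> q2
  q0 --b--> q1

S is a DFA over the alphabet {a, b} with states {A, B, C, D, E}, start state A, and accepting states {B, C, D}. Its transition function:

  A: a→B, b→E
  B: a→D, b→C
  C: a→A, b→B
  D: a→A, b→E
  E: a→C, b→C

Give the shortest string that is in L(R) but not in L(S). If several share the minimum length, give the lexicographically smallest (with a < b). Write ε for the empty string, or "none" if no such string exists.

aaa

The string aaa is accepted by R but not by S.
No shorter string lies in the difference, and aaa is the lexicographically first length-3 string in L(R) \ L(S).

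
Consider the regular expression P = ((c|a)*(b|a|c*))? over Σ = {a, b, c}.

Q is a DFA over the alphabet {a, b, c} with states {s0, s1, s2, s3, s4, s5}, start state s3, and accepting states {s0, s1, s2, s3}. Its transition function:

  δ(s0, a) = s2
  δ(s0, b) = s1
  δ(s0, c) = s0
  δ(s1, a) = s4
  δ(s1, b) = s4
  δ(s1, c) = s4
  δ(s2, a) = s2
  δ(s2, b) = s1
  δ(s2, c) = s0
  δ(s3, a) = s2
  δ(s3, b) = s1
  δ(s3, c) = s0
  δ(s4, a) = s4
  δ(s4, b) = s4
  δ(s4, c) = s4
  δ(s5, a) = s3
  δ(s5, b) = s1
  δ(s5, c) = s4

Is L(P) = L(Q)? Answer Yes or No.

Yes

Converting the expression P to a DFA (subset construction, then merging equivalent states) gives the minimal DFA with states {p0, p1, p2}, start state p0, accepting states {p0, p1} and transitions p0: a→p0, b→p1, c→p0; p1: a→p2, b→p2, c→p2; p2: a→p2, b→p2, c→p2.
Exploring the product automaton P × Q from the start pair (p0, s3), following both machines on each input symbol, reaches 5 state pairs: (p0, s3), (p0, s2), (p1, s1), (p0, s0), (p2, s4).
P accepts in {p0, p1} and Q accepts in {s0, s1, s2, s3}. In every reachable pair the two components are either both accepting — (p0, s3), (p0, s2), (p1, s1), (p0, s0) — or both non-accepting, so no string is accepted by exactly one of the machines: L(P) \ L(Q) and L(Q) \ L(P) are both empty.
Hence every string is accepted by P iff it is accepted by Q, and the two languages coincide.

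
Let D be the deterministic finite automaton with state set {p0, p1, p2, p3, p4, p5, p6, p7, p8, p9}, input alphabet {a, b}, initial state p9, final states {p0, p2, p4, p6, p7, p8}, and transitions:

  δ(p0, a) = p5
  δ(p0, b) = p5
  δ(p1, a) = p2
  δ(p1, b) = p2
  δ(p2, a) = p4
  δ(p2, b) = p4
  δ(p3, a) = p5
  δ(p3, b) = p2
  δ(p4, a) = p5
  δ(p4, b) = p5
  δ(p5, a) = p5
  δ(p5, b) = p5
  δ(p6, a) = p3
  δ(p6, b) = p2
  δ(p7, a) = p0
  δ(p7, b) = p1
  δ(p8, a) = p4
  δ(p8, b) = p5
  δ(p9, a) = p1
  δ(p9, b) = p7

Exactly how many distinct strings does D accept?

14

The useful subgraph on states {p0, p1, p2, p4, p7, p9} is acyclic, so L(D) is finite; the longest accepting path visits 5 useful states, giving maximum string length 4.
Counting accepting paths from p9 by length: 1 of length 1, 3 of length 2, 6 of length 3, 4 of length 4. Total 14.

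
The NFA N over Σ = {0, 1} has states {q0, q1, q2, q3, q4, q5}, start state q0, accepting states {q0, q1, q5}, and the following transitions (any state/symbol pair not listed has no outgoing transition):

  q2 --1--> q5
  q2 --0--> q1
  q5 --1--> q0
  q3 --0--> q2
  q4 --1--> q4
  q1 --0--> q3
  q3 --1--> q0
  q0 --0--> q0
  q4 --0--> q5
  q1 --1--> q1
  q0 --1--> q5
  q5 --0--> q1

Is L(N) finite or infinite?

State q0 is reachable from the start and can reach an accepting state, and it lies on the cycle q0 → q0.
Traversing that cycle any number of times yields accepted strings of unbounded length, so the language is infinite.

infinite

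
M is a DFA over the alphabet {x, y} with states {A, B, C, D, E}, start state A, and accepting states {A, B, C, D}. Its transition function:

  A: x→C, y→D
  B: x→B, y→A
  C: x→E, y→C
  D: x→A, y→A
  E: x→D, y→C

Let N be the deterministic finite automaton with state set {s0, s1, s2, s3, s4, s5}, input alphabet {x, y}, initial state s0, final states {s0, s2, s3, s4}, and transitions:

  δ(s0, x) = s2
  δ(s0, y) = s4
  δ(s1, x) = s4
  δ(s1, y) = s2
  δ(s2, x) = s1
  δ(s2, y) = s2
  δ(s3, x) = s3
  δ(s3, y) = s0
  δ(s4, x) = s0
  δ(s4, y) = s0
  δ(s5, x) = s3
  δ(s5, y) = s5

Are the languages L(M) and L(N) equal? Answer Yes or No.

Yes

Exploring the product automaton M × N from the start pair (A, s0), following both machines on each input symbol, reaches 4 state pairs: (A, s0), (C, s2), (D, s4), (E, s1).
M accepts in {A, B, C, D} and N accepts in {s0, s2, s3, s4}. In every reachable pair the two components are either both accepting — (A, s0), (C, s2), (D, s4) — or both non-accepting, so no string is accepted by exactly one of the machines: L(M) \ L(N) and L(N) \ L(M) are both empty.
Hence every string is accepted by M iff it is accepted by N, and the two languages coincide.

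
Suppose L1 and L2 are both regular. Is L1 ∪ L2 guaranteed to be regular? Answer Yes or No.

Given DFAs for L₁ and L₂, run them in parallel: the product automaton on Q₁ × Q₂ that accepts when either component is accepting recognises L₁ ∪ L₂ (equivalently, R₁ | R₂ is a regular expression for it).
So the regular languages are closed under union.

Yes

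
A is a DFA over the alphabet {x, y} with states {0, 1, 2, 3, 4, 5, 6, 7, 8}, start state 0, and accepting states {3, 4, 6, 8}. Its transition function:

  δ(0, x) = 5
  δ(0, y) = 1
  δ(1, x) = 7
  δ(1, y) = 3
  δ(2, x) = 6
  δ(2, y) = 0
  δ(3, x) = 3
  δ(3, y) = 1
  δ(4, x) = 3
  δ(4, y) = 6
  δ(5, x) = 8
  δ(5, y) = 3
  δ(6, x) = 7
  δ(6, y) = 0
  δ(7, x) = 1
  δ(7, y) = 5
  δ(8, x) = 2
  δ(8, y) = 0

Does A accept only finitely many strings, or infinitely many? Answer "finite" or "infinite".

State 1 is reachable from the start and can reach an accepting state, and it lies on the cycle 1 → 3 → 1.
Traversing that cycle any number of times yields accepted strings of unbounded length, so the language is infinite.

infinite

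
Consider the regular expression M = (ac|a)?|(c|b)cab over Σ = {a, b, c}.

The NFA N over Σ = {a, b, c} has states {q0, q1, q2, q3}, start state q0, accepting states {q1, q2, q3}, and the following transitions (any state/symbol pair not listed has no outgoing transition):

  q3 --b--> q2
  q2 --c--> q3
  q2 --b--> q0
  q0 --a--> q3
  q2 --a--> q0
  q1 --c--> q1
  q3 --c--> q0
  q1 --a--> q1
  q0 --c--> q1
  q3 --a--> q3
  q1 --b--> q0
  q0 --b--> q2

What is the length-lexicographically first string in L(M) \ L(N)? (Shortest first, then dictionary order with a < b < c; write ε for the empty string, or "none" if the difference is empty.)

ε

The empty string ε is accepted by M but not by N.
Since ε is the unique shortest string, it is the required witness.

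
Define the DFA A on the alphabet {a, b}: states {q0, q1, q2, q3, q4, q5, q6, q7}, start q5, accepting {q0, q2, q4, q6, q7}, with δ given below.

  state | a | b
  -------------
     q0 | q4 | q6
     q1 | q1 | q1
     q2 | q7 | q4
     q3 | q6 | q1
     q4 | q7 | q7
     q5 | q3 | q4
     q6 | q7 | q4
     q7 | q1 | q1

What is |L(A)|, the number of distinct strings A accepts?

The useful subgraph on states {q3, q4, q5, q6, q7} is acyclic, so L(A) is finite; the longest accepting path visits 5 useful states, giving maximum string length 4.
Counting accepting paths from q5 by length: 1 of length 1, 3 of length 2, 2 of length 3, 2 of length 4. Total 8.

8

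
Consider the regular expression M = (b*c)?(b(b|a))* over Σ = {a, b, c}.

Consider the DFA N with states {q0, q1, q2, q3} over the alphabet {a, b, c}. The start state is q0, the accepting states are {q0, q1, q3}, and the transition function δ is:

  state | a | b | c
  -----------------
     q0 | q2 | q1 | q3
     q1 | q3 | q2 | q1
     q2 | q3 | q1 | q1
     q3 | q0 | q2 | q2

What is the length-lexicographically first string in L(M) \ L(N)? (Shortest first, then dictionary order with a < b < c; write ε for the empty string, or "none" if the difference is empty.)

bb

The string bb is accepted by M but not by N.
No shorter string lies in the difference, and bb is the lexicographically first length-2 string in L(M) \ L(N).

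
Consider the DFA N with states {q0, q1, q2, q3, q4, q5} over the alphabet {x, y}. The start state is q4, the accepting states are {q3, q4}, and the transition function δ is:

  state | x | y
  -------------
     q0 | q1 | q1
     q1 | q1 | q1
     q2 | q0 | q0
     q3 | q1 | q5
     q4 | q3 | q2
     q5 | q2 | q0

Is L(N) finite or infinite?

The useful states (reachable from q4 and able to reach an accepting state) are {q3, q4}.
Restricted to these states the transition graph has no cycle, so every accepting path has bounded length and L is finite.

finite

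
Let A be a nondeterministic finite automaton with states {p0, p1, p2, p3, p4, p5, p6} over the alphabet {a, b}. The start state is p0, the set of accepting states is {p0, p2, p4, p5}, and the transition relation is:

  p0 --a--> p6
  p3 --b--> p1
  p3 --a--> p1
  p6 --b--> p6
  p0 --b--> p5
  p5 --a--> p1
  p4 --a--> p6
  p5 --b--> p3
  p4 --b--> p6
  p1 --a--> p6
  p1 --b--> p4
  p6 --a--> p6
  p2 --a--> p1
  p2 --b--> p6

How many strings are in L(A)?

5

The useful subgraph on states {p0, p1, p3, p4, p5} is acyclic, so L(A) is finite; the longest accepting path visits 5 useful states, giving maximum string length 4.
Counting accepting paths from p0 by length: 1 of length 0, 1 of length 1, 1 of length 3, 2 of length 4. Total 5.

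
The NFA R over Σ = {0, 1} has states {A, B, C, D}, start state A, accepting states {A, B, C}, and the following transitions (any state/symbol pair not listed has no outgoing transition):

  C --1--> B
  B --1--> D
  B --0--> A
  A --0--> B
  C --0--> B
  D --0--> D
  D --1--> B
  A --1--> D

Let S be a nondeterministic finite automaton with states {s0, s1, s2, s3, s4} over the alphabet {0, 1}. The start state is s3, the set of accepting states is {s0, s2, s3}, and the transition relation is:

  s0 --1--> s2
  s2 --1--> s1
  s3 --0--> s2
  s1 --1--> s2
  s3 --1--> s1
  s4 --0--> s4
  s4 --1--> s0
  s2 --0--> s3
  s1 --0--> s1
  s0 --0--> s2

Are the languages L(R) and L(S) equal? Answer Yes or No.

Exploring the product automaton R × S from the start pair (A, s3), following both machines on each input symbol, reaches 3 state pairs: (A, s3), (B, s2), (D, s1).
R accepts in {A, B, C} and S accepts in {s0, s2, s3}. In every reachable pair the two components are either both accepting — (A, s3), (B, s2) — or both non-accepting, so no string is accepted by exactly one of the machines: L(R) \ L(S) and L(S) \ L(R) are both empty.
Hence every string is accepted by R iff it is accepted by S, and the two languages coincide.

Yes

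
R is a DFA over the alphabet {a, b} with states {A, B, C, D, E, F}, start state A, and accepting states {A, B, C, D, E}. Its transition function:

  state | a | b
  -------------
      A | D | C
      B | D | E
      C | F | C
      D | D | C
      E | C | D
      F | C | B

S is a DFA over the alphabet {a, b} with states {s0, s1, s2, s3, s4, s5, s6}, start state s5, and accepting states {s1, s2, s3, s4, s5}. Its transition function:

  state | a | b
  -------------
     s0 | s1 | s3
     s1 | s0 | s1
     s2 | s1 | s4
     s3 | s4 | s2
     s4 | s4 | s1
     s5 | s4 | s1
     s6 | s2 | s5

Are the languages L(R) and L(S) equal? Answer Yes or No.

Exploring the product automaton R × S from the start pair (A, s5), following both machines on each input symbol, reaches 6 state pairs: (A, s5), (D, s4), (C, s1), (F, s0), (B, s3), (E, s2).
R accepts in {A, B, C, D, E} and S accepts in {s1, s2, s3, s4, s5}. In every reachable pair the two components are either both accepting — (A, s5), (D, s4), (C, s1), (B, s3), (E, s2) — or both non-accepting, so no string is accepted by exactly one of the machines: L(R) \ L(S) and L(S) \ L(R) are both empty.
Hence every string is accepted by R iff it is accepted by S, and the two languages coincide.

Yes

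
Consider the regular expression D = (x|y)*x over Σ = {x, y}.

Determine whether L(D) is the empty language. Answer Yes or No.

No

The string x matches the expression, so it belongs to L(D).
Since L(D) contains at least one string, it is not empty.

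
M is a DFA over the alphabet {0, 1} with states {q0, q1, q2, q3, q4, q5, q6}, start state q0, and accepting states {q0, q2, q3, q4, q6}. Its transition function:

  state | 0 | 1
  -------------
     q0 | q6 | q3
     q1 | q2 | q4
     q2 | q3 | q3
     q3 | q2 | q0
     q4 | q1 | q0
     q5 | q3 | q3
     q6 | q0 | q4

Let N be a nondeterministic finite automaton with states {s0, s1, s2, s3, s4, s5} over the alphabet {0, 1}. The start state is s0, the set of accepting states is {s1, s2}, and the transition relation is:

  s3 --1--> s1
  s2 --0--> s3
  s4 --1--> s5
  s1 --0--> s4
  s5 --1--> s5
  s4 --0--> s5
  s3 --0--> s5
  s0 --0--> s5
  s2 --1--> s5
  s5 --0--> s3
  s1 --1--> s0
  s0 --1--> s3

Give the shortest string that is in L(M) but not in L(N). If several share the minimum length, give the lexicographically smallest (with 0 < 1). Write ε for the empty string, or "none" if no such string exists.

ε

The empty string ε is accepted by M but not by N.
Since ε is the unique shortest string, it is the required witness.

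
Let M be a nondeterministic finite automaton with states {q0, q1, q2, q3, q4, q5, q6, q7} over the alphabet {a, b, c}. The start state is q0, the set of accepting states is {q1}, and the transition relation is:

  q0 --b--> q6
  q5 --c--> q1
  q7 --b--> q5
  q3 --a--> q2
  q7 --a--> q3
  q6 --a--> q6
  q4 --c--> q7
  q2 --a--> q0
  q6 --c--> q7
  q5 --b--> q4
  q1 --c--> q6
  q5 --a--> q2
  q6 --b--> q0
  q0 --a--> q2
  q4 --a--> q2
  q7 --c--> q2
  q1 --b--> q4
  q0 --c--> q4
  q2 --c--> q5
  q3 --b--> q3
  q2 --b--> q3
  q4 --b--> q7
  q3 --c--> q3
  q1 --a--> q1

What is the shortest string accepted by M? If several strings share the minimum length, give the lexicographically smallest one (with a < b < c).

acc

A breadth-first search from q0 reaches an accepting state first via the path q0 → q2 → q5 → q1 on input acc.
No string of length < 3 is accepted (BFS exhausts all shorter strings without reaching an accepting state), and acc is the lexicographically least accepting string of length 3.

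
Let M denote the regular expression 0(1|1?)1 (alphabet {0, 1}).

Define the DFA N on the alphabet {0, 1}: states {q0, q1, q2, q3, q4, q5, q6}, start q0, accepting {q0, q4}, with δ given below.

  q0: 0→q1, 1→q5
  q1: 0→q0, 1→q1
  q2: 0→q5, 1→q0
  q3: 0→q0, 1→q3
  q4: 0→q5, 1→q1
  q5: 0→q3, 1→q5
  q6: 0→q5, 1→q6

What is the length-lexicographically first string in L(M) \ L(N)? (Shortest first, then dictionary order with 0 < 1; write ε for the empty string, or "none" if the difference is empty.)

01

The string 01 is accepted by M but not by N.
No shorter string lies in the difference, and 01 is the lexicographically first length-2 string in L(M) \ L(N).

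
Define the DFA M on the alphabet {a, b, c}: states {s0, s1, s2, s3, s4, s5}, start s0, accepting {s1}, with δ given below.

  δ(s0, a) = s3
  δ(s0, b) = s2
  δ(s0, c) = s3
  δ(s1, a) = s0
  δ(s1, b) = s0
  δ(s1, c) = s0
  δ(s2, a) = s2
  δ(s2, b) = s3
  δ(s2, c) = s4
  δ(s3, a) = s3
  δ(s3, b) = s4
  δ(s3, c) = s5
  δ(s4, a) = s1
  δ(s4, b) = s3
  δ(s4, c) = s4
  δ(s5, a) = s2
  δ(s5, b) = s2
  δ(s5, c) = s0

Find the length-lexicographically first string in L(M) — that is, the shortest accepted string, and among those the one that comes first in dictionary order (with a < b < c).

A breadth-first search from s0 reaches an accepting state first via the path s0 → s3 → s4 → s1 on input aba.
No string of length < 3 is accepted (BFS exhausts all shorter strings without reaching an accepting state), and aba is the lexicographically least accepting string of length 3.

aba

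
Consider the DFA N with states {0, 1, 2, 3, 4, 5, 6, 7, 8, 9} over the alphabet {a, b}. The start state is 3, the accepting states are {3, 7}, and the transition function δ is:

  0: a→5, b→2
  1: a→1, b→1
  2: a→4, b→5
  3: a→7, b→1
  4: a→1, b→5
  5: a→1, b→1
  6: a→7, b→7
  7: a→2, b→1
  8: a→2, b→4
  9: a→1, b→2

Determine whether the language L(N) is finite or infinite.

The useful states (reachable from 3 and able to reach an accepting state) are {3, 7}.
Restricted to these states the transition graph has no cycle, so every accepting path has bounded length and L is finite.

finite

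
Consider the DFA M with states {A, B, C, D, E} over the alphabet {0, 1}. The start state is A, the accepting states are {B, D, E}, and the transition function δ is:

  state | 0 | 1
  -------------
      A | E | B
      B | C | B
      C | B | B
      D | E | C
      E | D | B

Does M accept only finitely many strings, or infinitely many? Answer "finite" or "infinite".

State B is reachable from the start and can reach an accepting state, and it lies on the cycle B → B.
Traversing that cycle any number of times yields accepted strings of unbounded length, so the language is infinite.

infinite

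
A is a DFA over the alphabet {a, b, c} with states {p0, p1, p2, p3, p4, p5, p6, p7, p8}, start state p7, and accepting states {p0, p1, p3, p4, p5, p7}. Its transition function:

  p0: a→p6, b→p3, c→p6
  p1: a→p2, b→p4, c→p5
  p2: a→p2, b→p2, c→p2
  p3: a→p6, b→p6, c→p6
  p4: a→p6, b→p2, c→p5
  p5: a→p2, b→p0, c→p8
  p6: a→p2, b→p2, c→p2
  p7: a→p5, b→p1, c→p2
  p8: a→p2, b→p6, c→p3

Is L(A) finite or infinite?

The useful states (reachable from p7 and able to reach an accepting state) are {p0, p1, p3, p4, p5, p7, p8}.
Restricted to these states the transition graph has no cycle, so every accepting path has bounded length and L is finite.

finite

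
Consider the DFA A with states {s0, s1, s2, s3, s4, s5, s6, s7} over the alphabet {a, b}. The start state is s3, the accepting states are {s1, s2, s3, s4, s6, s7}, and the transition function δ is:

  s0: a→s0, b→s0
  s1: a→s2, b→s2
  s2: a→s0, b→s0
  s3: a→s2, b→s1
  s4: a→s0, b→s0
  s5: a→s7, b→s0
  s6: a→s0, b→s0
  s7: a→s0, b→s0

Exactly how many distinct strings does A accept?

5

The useful subgraph on states {s1, s2, s3} is acyclic, so L(A) is finite; the longest accepting path visits 3 useful states, giving maximum string length 2.
Counting accepting paths from s3 by length: 1 of length 0, 2 of length 1, 2 of length 2. Total 5.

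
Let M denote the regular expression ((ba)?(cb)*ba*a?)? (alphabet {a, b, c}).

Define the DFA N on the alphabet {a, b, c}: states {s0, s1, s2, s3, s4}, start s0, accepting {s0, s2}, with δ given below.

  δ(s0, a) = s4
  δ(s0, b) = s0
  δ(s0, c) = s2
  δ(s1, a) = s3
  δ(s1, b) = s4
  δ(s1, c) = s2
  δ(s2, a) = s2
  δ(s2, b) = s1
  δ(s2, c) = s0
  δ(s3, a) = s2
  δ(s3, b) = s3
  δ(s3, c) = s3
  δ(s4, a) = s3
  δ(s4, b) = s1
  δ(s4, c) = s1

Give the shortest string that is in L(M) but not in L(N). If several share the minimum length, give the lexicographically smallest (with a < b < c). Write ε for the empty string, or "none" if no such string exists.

The string ba is accepted by M but not by N.
No shorter string lies in the difference, and ba is the lexicographically first length-2 string in L(M) \ L(N).

ba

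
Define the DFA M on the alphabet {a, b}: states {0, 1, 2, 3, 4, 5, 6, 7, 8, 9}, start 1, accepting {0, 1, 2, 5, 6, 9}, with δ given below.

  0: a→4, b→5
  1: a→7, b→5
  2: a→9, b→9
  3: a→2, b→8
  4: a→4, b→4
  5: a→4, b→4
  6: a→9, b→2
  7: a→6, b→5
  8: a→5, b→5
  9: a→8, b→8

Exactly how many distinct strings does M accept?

20

The useful subgraph on states {1, 2, 5, 6, 7, 8, 9} is acyclic, so L(M) is finite; the longest accepting path visits 7 useful states, giving maximum string length 6.
Counting accepting paths from 1 by length: 1 of length 0, 1 of length 1, 2 of length 2, 2 of length 3, 2 of length 4, 4 of length 5, 8 of length 6. Total 20.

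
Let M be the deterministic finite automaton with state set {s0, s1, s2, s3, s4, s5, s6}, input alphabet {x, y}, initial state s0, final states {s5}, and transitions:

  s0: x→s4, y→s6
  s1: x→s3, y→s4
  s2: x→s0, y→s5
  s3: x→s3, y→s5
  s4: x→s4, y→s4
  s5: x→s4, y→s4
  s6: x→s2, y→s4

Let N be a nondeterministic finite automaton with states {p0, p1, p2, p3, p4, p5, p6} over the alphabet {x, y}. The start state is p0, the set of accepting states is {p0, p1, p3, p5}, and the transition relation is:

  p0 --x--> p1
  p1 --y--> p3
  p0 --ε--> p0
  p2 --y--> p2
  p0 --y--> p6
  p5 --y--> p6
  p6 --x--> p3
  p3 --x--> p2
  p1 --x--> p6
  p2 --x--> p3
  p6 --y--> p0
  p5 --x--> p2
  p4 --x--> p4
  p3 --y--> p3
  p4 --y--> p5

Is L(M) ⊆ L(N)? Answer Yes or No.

Yes

Exploring the product automaton M × N from the start pair (s0, p0), following both machines on each input symbol, reaches 11 state pairs: (s0, p0), (s4, p1), (s6, p6), (s4, p6), (s4, p3), (s2, p3), (s4, p0), (s4, p2), (s0, p2), (s5, p3), (s6, p2).
M accepts in {s5} and N accepts in {p0, p1, p3, p5}. The reachable pairs whose M-component is accepting are (s5, p3); in each of them the N-component is accepting too, so the product for L(M) \ L(N) (M-component accepting, N-component rejecting) has no reachable accepting pair and the difference is empty.
Hence every string in L(M) is also in L(N).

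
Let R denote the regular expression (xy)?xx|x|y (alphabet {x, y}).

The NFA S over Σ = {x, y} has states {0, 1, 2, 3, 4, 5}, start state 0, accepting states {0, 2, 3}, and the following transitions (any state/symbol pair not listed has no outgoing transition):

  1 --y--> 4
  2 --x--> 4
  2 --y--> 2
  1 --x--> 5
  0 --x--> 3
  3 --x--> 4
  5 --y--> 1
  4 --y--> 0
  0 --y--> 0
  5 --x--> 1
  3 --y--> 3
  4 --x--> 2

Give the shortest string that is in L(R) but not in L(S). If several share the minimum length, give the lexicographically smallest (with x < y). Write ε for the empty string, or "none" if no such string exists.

The string xx is accepted by R but not by S.
No shorter string lies in the difference, and xx is the lexicographically first length-2 string in L(R) \ L(S).

xx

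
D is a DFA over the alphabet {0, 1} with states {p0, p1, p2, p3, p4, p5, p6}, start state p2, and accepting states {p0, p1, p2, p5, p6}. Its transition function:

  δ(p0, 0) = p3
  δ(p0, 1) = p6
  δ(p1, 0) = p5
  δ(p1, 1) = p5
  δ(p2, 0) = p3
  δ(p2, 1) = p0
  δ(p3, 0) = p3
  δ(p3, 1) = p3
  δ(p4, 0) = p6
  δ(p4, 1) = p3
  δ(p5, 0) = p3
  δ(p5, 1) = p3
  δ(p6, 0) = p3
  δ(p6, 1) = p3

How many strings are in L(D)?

The useful subgraph on states {p0, p2, p6} is acyclic, so L(D) is finite; the longest accepting path visits 3 useful states, giving maximum string length 2.
Counting accepting paths from p2 by length: 1 of length 0, 1 of length 1, 1 of length 2. Total 3.

3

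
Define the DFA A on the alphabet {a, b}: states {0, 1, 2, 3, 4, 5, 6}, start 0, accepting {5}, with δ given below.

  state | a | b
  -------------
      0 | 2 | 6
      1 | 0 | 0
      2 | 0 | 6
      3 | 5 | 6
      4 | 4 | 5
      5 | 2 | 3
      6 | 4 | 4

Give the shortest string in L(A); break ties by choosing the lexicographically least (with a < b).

bab

A breadth-first search from 0 reaches an accepting state first via the path 0 → 6 → 4 → 5 on input bab.
No string of length < 3 is accepted (BFS exhausts all shorter strings without reaching an accepting state), and bab is the lexicographically least accepting string of length 3.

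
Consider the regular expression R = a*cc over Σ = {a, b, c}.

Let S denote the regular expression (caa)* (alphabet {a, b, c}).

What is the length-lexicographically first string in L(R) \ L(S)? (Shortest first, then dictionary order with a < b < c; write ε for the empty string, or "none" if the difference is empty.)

The string cc is accepted by R but not by S.
No shorter string lies in the difference, and cc is the lexicographically first length-2 string in L(R) \ L(S).

cc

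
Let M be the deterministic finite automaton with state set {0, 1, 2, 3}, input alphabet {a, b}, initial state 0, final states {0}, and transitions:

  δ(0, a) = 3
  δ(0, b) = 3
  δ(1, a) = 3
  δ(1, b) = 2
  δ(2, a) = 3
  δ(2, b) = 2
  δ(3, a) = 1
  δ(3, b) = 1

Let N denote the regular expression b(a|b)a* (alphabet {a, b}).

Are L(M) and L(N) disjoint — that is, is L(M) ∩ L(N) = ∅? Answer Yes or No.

Yes

Converting the expression N to a DFA (subset construction, then merging equivalent states) gives the minimal DFA with states {n0, n1, n2, n3}, start state n0, accepting states {n3} and transitions n0: a→n1, b→n2; n1: a→n1, b→n1; n2: a→n3, b→n3; n3: a→n3, b→n1.
Exploring the product automaton M × N from the start pair (0, n0), following both machines on each input symbol, reaches 7 state pairs: (0, n0), (3, n1), (3, n2), (1, n1), (1, n3), (2, n1), (3, n3).
M accepts in {0} and N accepts in {n3}; no reachable pair has both components accepting, so no string drives both machines to acceptance simultaneously and L(M) ∩ L(N) = ∅.
So no string is accepted by both, and the intersection is empty.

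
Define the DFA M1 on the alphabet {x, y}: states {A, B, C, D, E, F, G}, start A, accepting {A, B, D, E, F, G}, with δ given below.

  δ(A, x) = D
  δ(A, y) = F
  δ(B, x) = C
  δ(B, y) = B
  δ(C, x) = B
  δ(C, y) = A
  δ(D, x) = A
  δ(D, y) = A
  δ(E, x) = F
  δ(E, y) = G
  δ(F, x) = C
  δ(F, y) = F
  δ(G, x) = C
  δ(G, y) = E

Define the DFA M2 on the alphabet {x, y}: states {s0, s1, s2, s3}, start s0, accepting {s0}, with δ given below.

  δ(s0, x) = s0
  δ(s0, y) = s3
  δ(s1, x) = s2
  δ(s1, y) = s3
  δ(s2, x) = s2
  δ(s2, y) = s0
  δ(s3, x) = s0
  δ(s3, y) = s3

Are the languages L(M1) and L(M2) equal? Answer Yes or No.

The string y is accepted by M1 but rejected by M2.
So L(M1) ≠ L(M2).

No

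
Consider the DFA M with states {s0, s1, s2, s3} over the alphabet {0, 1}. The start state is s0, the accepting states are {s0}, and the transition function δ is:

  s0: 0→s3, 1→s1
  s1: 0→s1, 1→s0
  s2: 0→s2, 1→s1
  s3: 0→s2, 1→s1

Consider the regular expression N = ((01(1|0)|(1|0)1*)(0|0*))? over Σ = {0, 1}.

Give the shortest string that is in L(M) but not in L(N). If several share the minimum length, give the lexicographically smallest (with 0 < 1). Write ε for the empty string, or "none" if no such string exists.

The string 101 is accepted by M but not by N.
No shorter string lies in the difference, and 101 is the lexicographically first length-3 string in L(M) \ L(N).

101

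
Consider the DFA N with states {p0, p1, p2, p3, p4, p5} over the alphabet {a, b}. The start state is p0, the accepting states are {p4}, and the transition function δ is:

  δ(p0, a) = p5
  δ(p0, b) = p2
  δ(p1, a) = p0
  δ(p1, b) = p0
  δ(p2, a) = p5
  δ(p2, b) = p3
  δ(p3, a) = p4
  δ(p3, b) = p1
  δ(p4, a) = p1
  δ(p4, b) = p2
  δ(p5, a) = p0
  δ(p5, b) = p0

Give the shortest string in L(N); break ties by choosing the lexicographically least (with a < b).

A breadth-first search from p0 reaches an accepting state first via the path p0 → p2 → p3 → p4 on input bba.
No string of length < 3 is accepted (BFS exhausts all shorter strings without reaching an accepting state), and bba is the lexicographically least accepting string of length 3.

bba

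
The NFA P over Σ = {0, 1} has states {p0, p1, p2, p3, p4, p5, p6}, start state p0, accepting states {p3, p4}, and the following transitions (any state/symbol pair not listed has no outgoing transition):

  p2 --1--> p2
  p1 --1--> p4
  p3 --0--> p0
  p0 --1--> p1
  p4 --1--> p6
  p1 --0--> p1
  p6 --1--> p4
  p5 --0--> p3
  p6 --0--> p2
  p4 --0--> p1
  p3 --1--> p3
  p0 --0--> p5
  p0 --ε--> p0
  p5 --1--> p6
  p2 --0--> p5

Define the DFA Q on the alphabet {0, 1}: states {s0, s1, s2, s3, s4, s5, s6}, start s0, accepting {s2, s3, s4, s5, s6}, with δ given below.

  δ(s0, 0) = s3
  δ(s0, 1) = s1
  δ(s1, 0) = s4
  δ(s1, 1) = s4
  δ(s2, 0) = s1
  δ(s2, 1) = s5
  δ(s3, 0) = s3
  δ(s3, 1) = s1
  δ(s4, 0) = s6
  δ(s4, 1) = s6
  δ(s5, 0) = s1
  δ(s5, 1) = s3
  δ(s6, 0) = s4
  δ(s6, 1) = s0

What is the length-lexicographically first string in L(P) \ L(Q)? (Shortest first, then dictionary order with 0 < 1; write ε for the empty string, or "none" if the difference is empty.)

The string 001 is accepted by P but not by Q.
No shorter string lies in the difference, and 001 is the lexicographically first length-3 string in L(P) \ L(Q).

001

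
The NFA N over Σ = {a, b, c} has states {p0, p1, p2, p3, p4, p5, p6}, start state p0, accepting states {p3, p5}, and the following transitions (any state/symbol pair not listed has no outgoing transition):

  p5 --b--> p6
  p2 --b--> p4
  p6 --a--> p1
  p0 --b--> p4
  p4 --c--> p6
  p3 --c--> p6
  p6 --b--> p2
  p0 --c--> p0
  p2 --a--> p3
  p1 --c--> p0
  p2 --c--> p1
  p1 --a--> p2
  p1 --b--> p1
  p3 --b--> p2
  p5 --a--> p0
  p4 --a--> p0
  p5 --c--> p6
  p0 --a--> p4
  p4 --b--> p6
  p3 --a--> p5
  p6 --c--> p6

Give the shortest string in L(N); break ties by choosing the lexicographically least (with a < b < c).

A breadth-first search from p0 reaches an accepting state first via the path p0 → p4 → p6 → p2 → p3 on input abba.
No string of length < 4 is accepted (BFS exhausts all shorter strings without reaching an accepting state), and abba is the lexicographically least accepting string of length 4.

abba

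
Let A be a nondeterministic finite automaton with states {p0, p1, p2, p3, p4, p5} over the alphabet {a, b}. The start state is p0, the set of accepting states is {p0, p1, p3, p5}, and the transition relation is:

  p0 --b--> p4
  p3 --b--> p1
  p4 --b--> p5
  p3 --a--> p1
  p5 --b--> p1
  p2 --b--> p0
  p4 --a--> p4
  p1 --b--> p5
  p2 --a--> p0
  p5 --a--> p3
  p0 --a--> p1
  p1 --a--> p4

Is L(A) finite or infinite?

State p4 is reachable from the start and can reach an accepting state, and it lies on the cycle p4 → p4.
Traversing that cycle any number of times yields accepted strings of unbounded length, so the language is infinite.

infinite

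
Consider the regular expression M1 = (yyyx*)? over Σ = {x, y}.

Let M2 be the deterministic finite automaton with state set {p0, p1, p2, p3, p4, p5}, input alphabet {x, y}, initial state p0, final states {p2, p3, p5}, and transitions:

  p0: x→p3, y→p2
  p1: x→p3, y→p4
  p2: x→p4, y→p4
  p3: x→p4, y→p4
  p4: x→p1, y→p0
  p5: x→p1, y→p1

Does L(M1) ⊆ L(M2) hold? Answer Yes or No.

No

The empty string ε is in L(M1) but not in L(M2).
So L(M1) ⊄ L(M2).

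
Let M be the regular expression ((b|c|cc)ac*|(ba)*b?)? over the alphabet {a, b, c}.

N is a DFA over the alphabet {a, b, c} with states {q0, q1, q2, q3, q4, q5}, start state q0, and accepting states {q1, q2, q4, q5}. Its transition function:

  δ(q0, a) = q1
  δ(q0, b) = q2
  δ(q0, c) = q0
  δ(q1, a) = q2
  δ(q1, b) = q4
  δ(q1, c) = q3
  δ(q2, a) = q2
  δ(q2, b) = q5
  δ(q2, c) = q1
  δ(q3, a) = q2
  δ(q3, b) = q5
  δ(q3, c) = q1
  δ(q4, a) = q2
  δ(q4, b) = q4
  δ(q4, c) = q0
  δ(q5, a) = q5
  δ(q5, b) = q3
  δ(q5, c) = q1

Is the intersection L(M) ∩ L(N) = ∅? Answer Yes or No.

No

The string b is accepted by both M and N.
Hence L(M) ∩ L(N) ≠ ∅.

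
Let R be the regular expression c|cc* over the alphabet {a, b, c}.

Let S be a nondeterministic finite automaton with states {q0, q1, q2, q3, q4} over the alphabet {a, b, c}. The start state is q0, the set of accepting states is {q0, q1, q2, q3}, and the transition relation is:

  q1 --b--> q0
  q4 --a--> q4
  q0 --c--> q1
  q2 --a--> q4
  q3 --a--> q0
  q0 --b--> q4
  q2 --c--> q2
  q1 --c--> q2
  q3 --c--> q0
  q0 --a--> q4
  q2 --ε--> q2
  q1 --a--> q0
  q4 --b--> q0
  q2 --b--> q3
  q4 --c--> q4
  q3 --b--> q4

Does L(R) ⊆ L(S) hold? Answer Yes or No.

Yes

Converting the expression R to a DFA (subset construction, then merging equivalent states) gives the minimal DFA with states {r0, r1, r2}, start state r0, accepting states {r2} and transitions r0: a→r1, b→r1, c→r2; r1: a→r1, b→r1, c→r1; r2: a→r1, b→r1, c→r2.
Exploring the product automaton R × S from the start pair (r0, q0), following both machines on each input symbol, reaches 8 state pairs: (r0, q0), (r1, q4), (r2, q1), (r1, q0), (r2, q2), (r1, q1), (r1, q3), (r1, q2).
R accepts in {r2} and S accepts in {q0, q1, q2, q3}. The reachable pairs whose R-component is accepting are (r2, q1), (r2, q2); in each of them the S-component is accepting too, so the product for L(R) \ L(S) (R-component accepting, S-component rejecting) has no reachable accepting pair and the difference is empty.
Hence every string in L(R) is also in L(S).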